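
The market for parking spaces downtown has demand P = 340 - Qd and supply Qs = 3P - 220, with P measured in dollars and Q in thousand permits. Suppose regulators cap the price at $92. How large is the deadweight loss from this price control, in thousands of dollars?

Rearranging demand gives Qd = 340 - P. In a free market, 340 - P = 3P - 220 gives the equilibrium P* = 140, Q* = 200.
The ceiling of 92 is below the equilibrium price 140, so it binds.
At P = 92: Qd = 340 - 92 = 248 and Qs = 3·92 - 220 = 56.
Quantity traded falls to 56. At Q = 56 the demand price is 340 - 56 = 284 and the supply price is (220 + 56)/3 = 92.
Deadweight loss = ½ · (284 - 92) · (200 - 56) = ½ · 192 · 144 = 13824.

13824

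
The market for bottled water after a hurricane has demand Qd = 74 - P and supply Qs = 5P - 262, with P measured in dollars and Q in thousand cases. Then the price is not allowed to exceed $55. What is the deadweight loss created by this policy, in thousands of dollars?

Without the control the market clears where 74 - P = 5P - 262, i.e. P* = 56 and Q* = 18.
Because the ceiling (55) lies below the market-clearing price, it is binding.
At P = 55: Qd = 74 - 55 = 19 and Qs = 5·55 - 262 = 13.
Quantity traded falls to 13. At Q = 13 the demand price is 74 - 13 = 61 and the supply price is (262 + 13)/5 = 55.
Deadweight loss = ½ · (61 - 55) · (18 - 13) = ½ · 6 · 5 = 15.

15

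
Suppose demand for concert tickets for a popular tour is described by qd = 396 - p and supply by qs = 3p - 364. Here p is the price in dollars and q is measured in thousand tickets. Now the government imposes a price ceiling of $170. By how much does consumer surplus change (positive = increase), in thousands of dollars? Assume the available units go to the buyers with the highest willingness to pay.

1120

In a free market, 396 - p = 3p - 364 gives the equilibrium p* = 190, q* = 206.
The ceiling of 170 is below the equilibrium price 190, so it binds.
At p = 170: qd = 396 - 170 = 226 and qs = 3·170 - 364 = 146.
Consumer surplus without the control is ½ · (396 - 190) · 206 = 21218.
With the ceiling, 146 units are sold at 170 (assume they go to the highest-value buyers). The demand price at q = 146 is 250, so CS = ½ · [(396 - 170) + (250 - 170)] · 146 = 22338.
Change in consumer surplus = 22338 - 21218 = 1120.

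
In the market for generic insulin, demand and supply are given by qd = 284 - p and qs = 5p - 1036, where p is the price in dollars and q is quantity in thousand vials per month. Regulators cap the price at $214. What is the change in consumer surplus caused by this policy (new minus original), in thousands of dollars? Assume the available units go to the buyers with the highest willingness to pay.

-246

Equilibrium: 284 - p = 5p - 1036, so 1320 = 6p and p* = 220, q* = 64.
The ceiling of 214 is below the equilibrium price 220, so it binds.
At p = 214: qd = 284 - 214 = 70 and qs = 5·214 - 1036 = 34.
Consumer surplus without the control is ½ · (284 - 220) · 64 = 2048.
With the ceiling, 34 units are sold at 214 (assume they go to the highest-value buyers). The demand price at q = 34 is 250, so CS = ½ · [(284 - 214) + (250 - 214)] · 34 = 1802.
Change in consumer surplus = 1802 - 2048 = -246.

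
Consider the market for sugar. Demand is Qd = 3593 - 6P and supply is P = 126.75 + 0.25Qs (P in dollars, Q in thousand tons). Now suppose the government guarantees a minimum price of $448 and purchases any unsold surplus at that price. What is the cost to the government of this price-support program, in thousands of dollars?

Rearranging supply gives Qs = 4P - 507. Setting quantity demanded equal to quantity supplied, 3593 - 6P = 4P - 507, gives P* = 410 and Q* = 1133.
The floor of 448 is above the equilibrium price 410, so it binds.
At P = 448: Qd = 3593 - 6·448 = 905 and Qs = 4·448 - 507 = 1285.
Surplus = Qs - Qd = 380.
Government expenditure = surplus × support price = 380 × 448 = 170240.

170240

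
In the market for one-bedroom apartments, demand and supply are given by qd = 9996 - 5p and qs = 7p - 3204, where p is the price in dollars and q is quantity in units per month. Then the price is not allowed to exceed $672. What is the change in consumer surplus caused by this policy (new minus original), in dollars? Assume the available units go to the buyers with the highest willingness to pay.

-255601.6

Equilibrium: 9996 - 5p = 7p - 3204, so 13200 = 12p and p* = 1100, q* = 4496.
Because the ceiling (672) lies below the market-clearing price, it is binding.
At p = 672: qd = 9996 - 5·672 = 6636 and qs = 7·672 - 3204 = 1500.
Consumer surplus without the control is ½ · (1999.2 - 1100) · 4496 = 2021401.6.
With the ceiling, 1500 units are sold at 672 (assume they go to the highest-value buyers). The demand price at q = 1500 is 1699.2, so CS = ½ · [(1999.2 - 672) + (1699.2 - 672)] · 1500 = 1765800.
Change in consumer surplus = 1765800 - 2021401.6 = -255601.6.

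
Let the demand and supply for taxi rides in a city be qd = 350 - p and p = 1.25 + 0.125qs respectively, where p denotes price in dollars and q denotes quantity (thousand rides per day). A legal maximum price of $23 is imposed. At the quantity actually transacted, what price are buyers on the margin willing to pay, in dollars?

176

Rearranging supply gives qs = 8p - 10. In a free market, 350 - p = 8p - 10 gives the equilibrium p* = 40, q* = 310.
Because the ceiling (23) lies below the market-clearing price, it is binding.
At p = 23: qd = 350 - 23 = 327 and qs = 8·23 - 10 = 174.
Only 174 units reach the market. On the demand curve, the marginal buyer's willingness to pay at q = 174 is (350 - 174) = 176.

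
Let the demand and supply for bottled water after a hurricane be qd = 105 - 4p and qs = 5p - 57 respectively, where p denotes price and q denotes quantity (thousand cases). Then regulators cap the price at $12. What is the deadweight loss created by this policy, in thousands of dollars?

Equilibrium: 105 - 4p = 5p - 57, so 162 = 9p and p* = 18, q* = 33.
The ceiling of 12 is below the equilibrium price 18, so it binds.
At p = 12: qd = 105 - 4·12 = 57 and qs = 5·12 - 57 = 3.
Quantity traded falls to 3. At q = 3 the demand price is (105 - 3)/4 = 25.5 and the supply price is (57 + 3)/5 = 12.
Deadweight loss = ½ · (25.5 - 12) · (33 - 3) = ½ · 13.5 · 30 = 202.5.

202.5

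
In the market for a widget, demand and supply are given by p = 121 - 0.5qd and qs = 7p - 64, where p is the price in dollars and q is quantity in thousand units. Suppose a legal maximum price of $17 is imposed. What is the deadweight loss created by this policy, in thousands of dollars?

Rearranging demand gives qd = 242 - 2p. In a free market, 242 - 2p = 7p - 64 gives the equilibrium p* = 34, q* = 174.
Since 17 < 34, the ceiling is binding.
At p = 17: qd = 242 - 2·17 = 208 and qs = 7·17 - 64 = 55.
Quantity traded falls to 55. At q = 55 the demand price is (242 - 55)/2 = 93.5 and the supply price is (64 + 55)/7 = 17.
Deadweight loss = ½ · (93.5 - 17) · (174 - 55) = ½ · 76.5 · 119 = 4551.75.

4551.75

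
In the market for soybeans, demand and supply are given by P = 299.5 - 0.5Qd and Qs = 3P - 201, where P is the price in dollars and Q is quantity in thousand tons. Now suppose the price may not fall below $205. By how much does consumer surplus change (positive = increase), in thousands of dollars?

Rearranging demand gives Qd = 599 - 2P. Without the control the market clears where 599 - 2P = 3P - 201, i.e. P* = 160 and Q* = 279.
The floor of 205 is above the equilibrium price 160, so it binds.
At P = 205: Qd = 599 - 2·205 = 189 and Qs = 3·205 - 201 = 414.
Consumer surplus without the control is ½ · (299.5 - 160) · 279 = 19460.25.
With the floor, consumers buy 189 units at 205, so CS = ½ · (299.5 - 205) · 189 = 8930.25.
Change in consumer surplus = 8930.25 - 19460.25 = -10530.

-10530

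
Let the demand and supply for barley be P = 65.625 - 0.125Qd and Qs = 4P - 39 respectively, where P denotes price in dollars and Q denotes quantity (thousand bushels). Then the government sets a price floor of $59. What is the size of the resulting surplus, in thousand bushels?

Rearranging demand gives Qd = 525 - 8P. Without the control the market clears where 525 - 8P = 4P - 39, i.e. P* = 47 and Q* = 149.
Since 59 > 47, the floor is binding.
At P = 59: Qd = 525 - 8·59 = 53 and Qs = 4·59 - 39 = 197.
Surplus = Qs - Qd = 197 - 53 = 144.

144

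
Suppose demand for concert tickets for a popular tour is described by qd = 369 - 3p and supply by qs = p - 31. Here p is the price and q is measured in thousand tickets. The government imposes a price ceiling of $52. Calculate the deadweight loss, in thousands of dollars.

Without the control the market clears where 369 - 3p = p - 31, i.e. p* = 100 and q* = 69.
Since 52 < 100, the ceiling is binding.
At p = 52: qd = 369 - 3·52 = 213 and qs = 52 - 31 = 21.
Quantity traded falls to 21. At q = 21 the demand price is (369 - 21)/3 = 116 and the supply price is 31 + 21 = 52.
Deadweight loss = ½ · (116 - 52) · (69 - 21) = ½ · 64 · 48 = 1536.

1536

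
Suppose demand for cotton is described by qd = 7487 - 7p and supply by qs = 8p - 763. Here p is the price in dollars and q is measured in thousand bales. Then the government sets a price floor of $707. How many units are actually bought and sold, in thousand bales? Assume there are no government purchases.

Setting quantity demanded equal to quantity supplied, 7487 - 7p = 8p - 763, gives p* = 550 and q* = 3637.
Since 707 > 550, the floor is binding.
At p = 707: qd = 7487 - 7·707 = 2538 and qs = 8·707 - 763 = 4893.
The quantity actually transacted is the short side, demand: 2538.

2538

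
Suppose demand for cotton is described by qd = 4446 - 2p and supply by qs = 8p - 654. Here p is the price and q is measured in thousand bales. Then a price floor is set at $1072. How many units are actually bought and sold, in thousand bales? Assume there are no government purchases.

2302

In a free market, 4446 - 2p = 8p - 654 gives the equilibrium p* = 510, q* = 3426.
Since 1072 > 510, the floor is binding.
At p = 1072: qd = 4446 - 2·1072 = 2302 and qs = 8·1072 - 654 = 7922.
The quantity actually transacted is the short side, demand: 2302.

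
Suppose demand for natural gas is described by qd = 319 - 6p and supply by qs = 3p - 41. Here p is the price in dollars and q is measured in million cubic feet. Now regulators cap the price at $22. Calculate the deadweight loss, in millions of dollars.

Without the control the market clears where 319 - 6p = 3p - 41, i.e. p* = 40 and q* = 79.
The ceiling of 22 is below the equilibrium price 40, so it binds.
At p = 22: qd = 319 - 6·22 = 187 and qs = 3·22 - 41 = 25.
Quantity traded falls to 25. At q = 25 the demand price is (319 - 25)/6 = 49 and the supply price is (41 + 25)/3 = 22.
Deadweight loss = ½ · (49 - 22) · (79 - 25) = ½ · 27 · 54 = 729.

729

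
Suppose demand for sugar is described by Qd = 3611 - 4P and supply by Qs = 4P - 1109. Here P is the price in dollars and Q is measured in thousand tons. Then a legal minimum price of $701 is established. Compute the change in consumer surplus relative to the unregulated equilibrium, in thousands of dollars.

-114219

Equilibrium: 3611 - 4P = 4P - 1109, so 4720 = 8P and P* = 590, Q* = 1251.
The floor of 701 is above the equilibrium price 590, so it binds.
At P = 701: Qd = 3611 - 4·701 = 807 and Qs = 4·701 - 1109 = 1695.
Consumer surplus without the control is ½ · (902.75 - 590) · 1251 = 195625.125.
With the floor, consumers buy 807 units at 701, so CS = ½ · (902.75 - 701) · 807 = 81406.125.
Change in consumer surplus = 81406.125 - 195625.125 = -114219.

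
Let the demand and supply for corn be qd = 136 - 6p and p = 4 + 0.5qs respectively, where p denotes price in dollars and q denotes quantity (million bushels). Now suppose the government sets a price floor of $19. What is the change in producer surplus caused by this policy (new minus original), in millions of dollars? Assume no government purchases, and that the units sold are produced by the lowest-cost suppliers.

Rearranging supply gives qs = 2p - 8. In a free market, 136 - 6p = 2p - 8 gives the equilibrium p* = 18, q* = 28.
Because the floor (19) lies above the market-clearing price, it is binding.
At p = 19: qd = 136 - 6·19 = 22 and qs = 2·19 - 8 = 30.
Producer surplus without the control is ½ · (18 - 4) · 28 = 196.
With the floor, 22 units are sold at 19. The supply price at q = 22 is 15, so PS = ½ · [(19 - 4) + (19 - 15)] · 22 = 209.
Change in producer surplus = 209 - 196 = 13.

13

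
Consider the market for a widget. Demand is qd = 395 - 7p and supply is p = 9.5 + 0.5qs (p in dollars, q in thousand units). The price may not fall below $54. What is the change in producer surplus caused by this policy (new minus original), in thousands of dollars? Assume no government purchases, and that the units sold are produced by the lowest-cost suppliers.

-648

Rearranging supply gives qs = 2p - 19. Setting quantity demanded equal to quantity supplied, 395 - 7p = 2p - 19, gives p* = 46 and q* = 73.
The floor of 54 is above the equilibrium price 46, so it binds.
At p = 54: qd = 395 - 7·54 = 17 and qs = 2·54 - 19 = 89.
Producer surplus without the control is ½ · (46 - 9.5) · 73 = 1332.25.
With the floor, 17 units are sold at 54. The supply price at q = 17 is 18, so PS = ½ · [(54 - 9.5) + (54 - 18)] · 17 = 684.25.
Change in producer surplus = 684.25 - 1332.25 = -648.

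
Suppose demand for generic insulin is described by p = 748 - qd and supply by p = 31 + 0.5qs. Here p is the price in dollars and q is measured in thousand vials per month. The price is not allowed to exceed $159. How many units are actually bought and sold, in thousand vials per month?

256

Rearranging demand gives qd = 748 - p; rearranging supply gives qs = 2p - 62. Without the control the market clears where 748 - p = 2p - 62, i.e. p* = 270 and q* = 478.
Because the ceiling (159) lies below the market-clearing price, it is binding.
At p = 159: qd = 748 - 159 = 589 and qs = 2·159 - 62 = 256.
The quantity actually transacted is the short side, supply: 256.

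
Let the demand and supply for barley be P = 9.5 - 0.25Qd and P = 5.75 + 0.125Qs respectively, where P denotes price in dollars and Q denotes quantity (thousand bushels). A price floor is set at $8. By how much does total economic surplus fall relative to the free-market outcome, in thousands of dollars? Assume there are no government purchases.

Rearranging demand gives Qd = 38 - 4P; rearranging supply gives Qs = 8P - 46. Without the control the market clears where 38 - 4P = 8P - 46, i.e. P* = 7 and Q* = 10.
Since 8 > 7, the floor is binding.
At P = 8: Qd = 38 - 4·8 = 6 and Qs = 8·8 - 46 = 18.
Quantity traded falls to 6. At Q = 6 the demand price is (38 - 6)/4 = 8 and the supply price is (46 + 6)/8 = 6.5.
Deadweight loss = ½ · (8 - 6.5) · (10 - 6) = ½ · 1.5 · 4 = 3.

3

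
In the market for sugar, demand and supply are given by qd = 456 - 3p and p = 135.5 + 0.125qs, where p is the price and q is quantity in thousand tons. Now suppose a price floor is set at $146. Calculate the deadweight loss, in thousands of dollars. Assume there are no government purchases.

74.25

Rearranging supply gives qs = 8p - 1084. Without the control the market clears where 456 - 3p = 8p - 1084, i.e. p* = 140 and q* = 36.
Since 146 > 140, the floor is binding.
At p = 146: qd = 456 - 3·146 = 18 and qs = 8·146 - 1084 = 84.
Quantity traded falls to 18. At q = 18 the demand price is (456 - 18)/3 = 146 and the supply price is (1084 + 18)/8 = 137.75.
Deadweight loss = ½ · (146 - 137.75) · (36 - 18) = ½ · 8.25 · 18 = 74.25.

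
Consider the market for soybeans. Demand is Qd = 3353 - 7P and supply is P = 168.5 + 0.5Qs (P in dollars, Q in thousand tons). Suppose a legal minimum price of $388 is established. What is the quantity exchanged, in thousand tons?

Rearranging supply gives Qs = 2P - 337. Without the control the market clears where 3353 - 7P = 2P - 337, i.e. P* = 410 and Q* = 483.
The floor of 388 is below the equilibrium price 410, so it is not binding; the market clears at P* = 410, Q* = 483.

483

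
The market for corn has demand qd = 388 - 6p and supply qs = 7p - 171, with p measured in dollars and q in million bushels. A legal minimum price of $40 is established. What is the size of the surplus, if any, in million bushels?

0

Setting quantity demanded equal to quantity supplied, 388 - 6p = 7p - 171, gives p* = 43 and q* = 130.
The floor of 40 is below the equilibrium price 43, so it is not binding; the market clears at p* = 43, q* = 130.
Since the control does not bind, there is no surplus.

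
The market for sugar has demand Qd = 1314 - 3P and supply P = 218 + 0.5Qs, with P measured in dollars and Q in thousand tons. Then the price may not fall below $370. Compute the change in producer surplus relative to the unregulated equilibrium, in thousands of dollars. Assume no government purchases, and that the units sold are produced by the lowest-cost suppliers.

Rearranging supply gives Qs = 2P - 436. In a free market, 1314 - 3P = 2P - 436 gives the equilibrium P* = 350, Q* = 264.
Because the floor (370) lies above the market-clearing price, it is binding.
At P = 370: Qd = 1314 - 3·370 = 204 and Qs = 2·370 - 436 = 304.
Producer surplus without the control is ½ · (350 - 218) · 264 = 17424.
With the floor, 204 units are sold at 370. The supply price at Q = 204 is 320, so PS = ½ · [(370 - 218) + (370 - 320)] · 204 = 20604.
Change in producer surplus = 20604 - 17424 = 3180.

3180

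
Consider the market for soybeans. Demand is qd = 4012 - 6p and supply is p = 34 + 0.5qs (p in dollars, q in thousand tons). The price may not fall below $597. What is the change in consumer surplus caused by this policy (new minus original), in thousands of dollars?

-60117

Rearranging supply gives qs = 2p - 68. Equilibrium: 4012 - 6p = 2p - 68, so 4080 = 8p and p* = 510, q* = 952.
Because the floor (597) lies above the market-clearing price, it is binding.
At p = 597: qd = 4012 - 6·597 = 430 and qs = 2·597 - 68 = 1126.
Consumer surplus without the control is ½ · (2006/3 - 510) · 952 = 226576/3.
With the floor, consumers buy 430 units at 597, so CS = ½ · (2006/3 - 597) · 430 = 46225/3.
Change in consumer surplus = 46225/3 - 226576/3 = -60117.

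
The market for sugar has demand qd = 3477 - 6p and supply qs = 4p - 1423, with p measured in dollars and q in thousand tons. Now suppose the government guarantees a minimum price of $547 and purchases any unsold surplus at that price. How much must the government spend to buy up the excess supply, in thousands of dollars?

311790

Setting quantity demanded equal to quantity supplied, 3477 - 6p = 4p - 1423, gives p* = 490 and q* = 537.
Because the floor (547) lies above the market-clearing price, it is binding.
At p = 547: qd = 3477 - 6·547 = 195 and qs = 4·547 - 1423 = 765.
Surplus = qs - qd = 570.
Government expenditure = surplus × support price = 570 × 547 = 311790.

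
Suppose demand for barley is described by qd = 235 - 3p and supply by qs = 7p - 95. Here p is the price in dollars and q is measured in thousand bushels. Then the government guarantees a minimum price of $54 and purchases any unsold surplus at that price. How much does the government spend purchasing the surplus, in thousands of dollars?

Equilibrium: 235 - 3p = 7p - 95, so 330 = 10p and p* = 33, q* = 136.
The floor of 54 is above the equilibrium price 33, so it binds.
At p = 54: qd = 235 - 3·54 = 73 and qs = 7·54 - 95 = 283.
Surplus = qs - qd = 210.
Government expenditure = surplus × support price = 210 × 54 = 11340.

11340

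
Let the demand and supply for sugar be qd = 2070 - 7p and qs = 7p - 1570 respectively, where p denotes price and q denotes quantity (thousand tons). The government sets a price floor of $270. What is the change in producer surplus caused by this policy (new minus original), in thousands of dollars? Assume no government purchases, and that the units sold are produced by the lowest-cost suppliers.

Equilibrium: 2070 - 7p = 7p - 1570, so 3640 = 14p and p* = 260, q* = 250.
Since 270 > 260, the floor is binding.
At p = 270: qd = 2070 - 7·270 = 180 and qs = 7·270 - 1570 = 320.
Producer surplus without the control is ½ · (260 - 1570/7) · 250 = 31250/7.
With the floor, 180 units are sold at 270. The supply price at q = 180 is 250, so PS = ½ · [(270 - 1570/7) + (270 - 250)] · 180 = 41400/7.
Change in producer surplus = 41400/7 - 31250/7 = 1450.

1450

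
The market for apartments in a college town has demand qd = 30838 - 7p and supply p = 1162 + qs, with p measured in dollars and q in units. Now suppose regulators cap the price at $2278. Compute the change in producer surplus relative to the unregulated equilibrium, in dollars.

-3404394

Rearranging supply gives qs = p - 1162. Equilibrium: 30838 - 7p = p - 1162, so 32000 = 8p and p* = 4000, q* = 2838.
The ceiling of 2278 is below the equilibrium price 4000, so it binds.
At p = 2278: qd = 30838 - 7·2278 = 14892 and qs = 2278 - 1162 = 1116.
Producer surplus without the control is ½ · (4000 - 1162) · 2838 = 4027122.
With the ceiling, producers sell 1116 units at 2278, so PS = ½ · (2278 - 1162) · 1116 = 622728.
Change in producer surplus = 622728 - 4027122 = -3404394.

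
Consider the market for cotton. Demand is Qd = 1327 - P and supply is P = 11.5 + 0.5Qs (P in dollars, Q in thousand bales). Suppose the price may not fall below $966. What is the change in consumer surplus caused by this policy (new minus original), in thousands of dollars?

Rearranging supply gives Qs = 2P - 23. In a free market, 1327 - P = 2P - 23 gives the equilibrium P* = 450, Q* = 877.
Because the floor (966) lies above the market-clearing price, it is binding.
At P = 966: Qd = 1327 - 966 = 361 and Qs = 2·966 - 23 = 1909.
Consumer surplus without the control is ½ · (1327 - 450) · 877 = 384564.5.
With the floor, consumers buy 361 units at 966, so CS = ½ · (1327 - 966) · 361 = 65160.5.
Change in consumer surplus = 65160.5 - 384564.5 = -319404.

-319404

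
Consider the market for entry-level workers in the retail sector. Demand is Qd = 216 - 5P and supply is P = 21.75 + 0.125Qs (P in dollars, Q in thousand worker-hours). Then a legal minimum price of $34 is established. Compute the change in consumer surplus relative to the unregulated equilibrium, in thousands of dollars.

-224

Rearranging supply gives Qs = 8P - 174. Without the control the market clears where 216 - 5P = 8P - 174, i.e. P* = 30 and Q* = 66.
Because the floor (34) lies above the market-clearing price, it is binding.
At P = 34: Qd = 216 - 5·34 = 46 and Qs = 8·34 - 174 = 98.
Consumer surplus without the control is ½ · (43.2 - 30) · 66 = 435.6.
With the floor, consumers buy 46 units at 34, so CS = ½ · (43.2 - 34) · 46 = 211.6.
Change in consumer surplus = 211.6 - 435.6 = -224.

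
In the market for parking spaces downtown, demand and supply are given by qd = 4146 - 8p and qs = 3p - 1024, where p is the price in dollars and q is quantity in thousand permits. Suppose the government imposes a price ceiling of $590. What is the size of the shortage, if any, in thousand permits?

0

Setting quantity demanded equal to quantity supplied, 4146 - 8p = 3p - 1024, gives p* = 470 and q* = 386.
The ceiling of 590 is above the equilibrium price 470, so it is not binding; the market clears at p* = 470, q* = 386.
Since the control does not bind, there is no shortage.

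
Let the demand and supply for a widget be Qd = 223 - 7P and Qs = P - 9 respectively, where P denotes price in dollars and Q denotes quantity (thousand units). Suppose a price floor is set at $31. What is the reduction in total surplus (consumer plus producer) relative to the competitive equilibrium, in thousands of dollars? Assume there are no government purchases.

Setting quantity demanded equal to quantity supplied, 223 - 7P = P - 9, gives P* = 29 and Q* = 20.
Because the floor (31) lies above the market-clearing price, it is binding.
At P = 31: Qd = 223 - 7·31 = 6 and Qs = 31 - 9 = 22.
Quantity traded falls to 6. At Q = 6 the demand price is (223 - 6)/7 = 31 and the supply price is 9 + 6 = 15.
Deadweight loss = ½ · (31 - 15) · (20 - 6) = ½ · 16 · 14 = 112.

112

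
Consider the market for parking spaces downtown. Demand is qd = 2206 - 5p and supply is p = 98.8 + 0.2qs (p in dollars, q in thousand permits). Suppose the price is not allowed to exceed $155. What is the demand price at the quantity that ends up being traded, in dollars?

Rearranging supply gives qs = 5p - 494. Equilibrium: 2206 - 5p = 5p - 494, so 2700 = 10p and p* = 270, q* = 856.
The ceiling of 155 is below the equilibrium price 270, so it binds.
At p = 155: qd = 2206 - 5·155 = 1431 and qs = 5·155 - 494 = 281.
Only 281 units reach the market. On the demand curve, the marginal buyer's willingness to pay at q = 281 is (2206 - 281)/5 = 385.

385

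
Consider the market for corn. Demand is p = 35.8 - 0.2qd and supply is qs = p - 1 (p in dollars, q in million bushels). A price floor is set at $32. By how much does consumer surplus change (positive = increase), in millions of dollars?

Rearranging demand gives qd = 179 - 5p. Equilibrium: 179 - 5p = p - 1, so 180 = 6p and p* = 30, q* = 29.
Since 32 > 30, the floor is binding.
At p = 32: qd = 179 - 5·32 = 19 and qs = 32 - 1 = 31.
Consumer surplus without the control is ½ · (35.8 - 30) · 29 = 84.1.
With the floor, consumers buy 19 units at 32, so CS = ½ · (35.8 - 32) · 19 = 36.1.
Change in consumer surplus = 36.1 - 84.1 = -48.

-48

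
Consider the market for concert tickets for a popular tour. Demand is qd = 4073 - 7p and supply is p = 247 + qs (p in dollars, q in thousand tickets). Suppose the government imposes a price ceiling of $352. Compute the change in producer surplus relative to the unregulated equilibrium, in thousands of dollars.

-37412

Rearranging supply gives qs = p - 247. Setting quantity demanded equal to quantity supplied, 4073 - 7p = p - 247, gives p* = 540 and q* = 293.
The ceiling of 352 is below the equilibrium price 540, so it binds.
At p = 352: qd = 4073 - 7·352 = 1609 and qs = 352 - 247 = 105.
Producer surplus without the control is ½ · (540 - 247) · 293 = 42924.5.
With the ceiling, producers sell 105 units at 352, so PS = ½ · (352 - 247) · 105 = 5512.5.
Change in producer surplus = 5512.5 - 42924.5 = -37412.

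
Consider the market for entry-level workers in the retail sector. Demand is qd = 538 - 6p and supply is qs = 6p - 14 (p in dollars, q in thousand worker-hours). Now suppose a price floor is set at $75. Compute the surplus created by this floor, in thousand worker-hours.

348

Setting quantity demanded equal to quantity supplied, 538 - 6p = 6p - 14, gives p* = 46 and q* = 262.
Because the floor (75) lies above the market-clearing price, it is binding.
At p = 75: qd = 538 - 6·75 = 88 and qs = 6·75 - 14 = 436.
Surplus = qs - qd = 436 - 88 = 348.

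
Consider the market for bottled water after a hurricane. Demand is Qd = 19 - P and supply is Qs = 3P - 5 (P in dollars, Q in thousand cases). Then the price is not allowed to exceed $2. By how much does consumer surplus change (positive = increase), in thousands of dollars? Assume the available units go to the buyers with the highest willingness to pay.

Without the control the market clears where 19 - P = 3P - 5, i.e. P* = 6 and Q* = 13.
The ceiling of 2 is below the equilibrium price 6, so it binds.
At P = 2: Qd = 19 - 2 = 17 and Qs = 3·2 - 5 = 1.
Consumer surplus without the control is ½ · (19 - 6) · 13 = 84.5.
With the ceiling, 1 units are sold at 2 (assume they go to the highest-value buyers). The demand price at Q = 1 is 18, so CS = ½ · [(19 - 2) + (18 - 2)] · 1 = 16.5.
Change in consumer surplus = 16.5 - 84.5 = -68.

-68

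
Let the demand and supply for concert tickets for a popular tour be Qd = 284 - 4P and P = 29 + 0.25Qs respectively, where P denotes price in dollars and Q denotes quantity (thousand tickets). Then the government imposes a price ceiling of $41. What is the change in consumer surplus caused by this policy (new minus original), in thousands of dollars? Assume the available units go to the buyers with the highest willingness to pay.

270

Rearranging supply gives Qs = 4P - 116. Without the control the market clears where 284 - 4P = 4P - 116, i.e. P* = 50 and Q* = 84.
The ceiling of 41 is below the equilibrium price 50, so it binds.
At P = 41: Qd = 284 - 4·41 = 120 and Qs = 4·41 - 116 = 48.
Consumer surplus without the control is ½ · (71 - 50) · 84 = 882.
With the ceiling, 48 units are sold at 41 (assume they go to the highest-value buyers). The demand price at Q = 48 is 59, so CS = ½ · [(71 - 41) + (59 - 41)] · 48 = 1152.
Change in consumer surplus = 1152 - 882 = 270.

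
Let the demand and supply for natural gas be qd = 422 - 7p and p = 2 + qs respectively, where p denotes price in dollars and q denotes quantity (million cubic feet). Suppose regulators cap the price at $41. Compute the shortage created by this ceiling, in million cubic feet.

Rearranging supply gives qs = p - 2. In a free market, 422 - 7p = p - 2 gives the equilibrium p* = 53, q* = 51.
Because the ceiling (41) lies below the market-clearing price, it is binding.
At p = 41: qd = 422 - 7·41 = 135 and qs = 41 - 2 = 39.
Shortage = qd - qs = 135 - 39 = 96.

96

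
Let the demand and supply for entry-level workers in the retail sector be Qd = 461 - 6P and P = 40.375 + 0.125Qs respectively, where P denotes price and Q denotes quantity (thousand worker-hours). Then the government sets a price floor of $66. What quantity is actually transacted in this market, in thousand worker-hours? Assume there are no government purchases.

Rearranging supply gives Qs = 8P - 323. In a free market, 461 - 6P = 8P - 323 gives the equilibrium P* = 56, Q* = 125.
Because the floor (66) lies above the market-clearing price, it is binding.
At P = 66: Qd = 461 - 6·66 = 65 and Qs = 8·66 - 323 = 205.
The quantity actually transacted is the short side, demand: 65.

65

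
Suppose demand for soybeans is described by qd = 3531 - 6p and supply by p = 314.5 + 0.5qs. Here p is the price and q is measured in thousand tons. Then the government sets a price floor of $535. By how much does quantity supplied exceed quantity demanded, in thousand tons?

120

Rearranging supply gives qs = 2p - 629. Without the control the market clears where 3531 - 6p = 2p - 629, i.e. p* = 520 and q* = 411.
The floor of 535 is above the equilibrium price 520, so it binds.
At p = 535: qd = 3531 - 6·535 = 321 and qs = 2·535 - 629 = 441.
Surplus = qs - qd = 441 - 321 = 120.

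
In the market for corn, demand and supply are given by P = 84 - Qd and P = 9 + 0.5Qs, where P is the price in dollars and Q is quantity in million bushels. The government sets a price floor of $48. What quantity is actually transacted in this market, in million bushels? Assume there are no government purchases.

Rearranging demand gives Qd = 84 - P; rearranging supply gives Qs = 2P - 18. Equilibrium: 84 - P = 2P - 18, so 102 = 3P and P* = 34, Q* = 50.
Since 48 > 34, the floor is binding.
At P = 48: Qd = 84 - 48 = 36 and Qs = 2·48 - 18 = 78.
The quantity actually transacted is the short side, demand: 36.

36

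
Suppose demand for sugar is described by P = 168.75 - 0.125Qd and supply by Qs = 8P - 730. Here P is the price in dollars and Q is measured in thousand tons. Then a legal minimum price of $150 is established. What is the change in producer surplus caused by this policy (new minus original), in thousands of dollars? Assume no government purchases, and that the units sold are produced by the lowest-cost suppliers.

Rearranging demand gives Qd = 1350 - 8P. Setting quantity demanded equal to quantity supplied, 1350 - 8P = 8P - 730, gives P* = 130 and Q* = 310.
The floor of 150 is above the equilibrium price 130, so it binds.
At P = 150: Qd = 1350 - 8·150 = 150 and Qs = 8·150 - 730 = 470.
Producer surplus without the control is ½ · (130 - 91.25) · 310 = 6006.25.
With the floor, 150 units are sold at 150. The supply price at Q = 150 is 110, so PS = ½ · [(150 - 91.25) + (150 - 110)] · 150 = 7406.25.
Change in producer surplus = 7406.25 - 6006.25 = 1400.

1400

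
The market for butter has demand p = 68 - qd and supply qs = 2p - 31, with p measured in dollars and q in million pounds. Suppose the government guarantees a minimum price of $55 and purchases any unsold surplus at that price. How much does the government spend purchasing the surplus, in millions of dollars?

Rearranging demand gives qd = 68 - p. Equilibrium: 68 - p = 2p - 31, so 99 = 3p and p* = 33, q* = 35.
Since 55 > 33, the floor is binding.
At p = 55: qd = 68 - 55 = 13 and qs = 2·55 - 31 = 79.
Surplus = qs - qd = 66.
Government expenditure = surplus × support price = 66 × 55 = 3630.

3630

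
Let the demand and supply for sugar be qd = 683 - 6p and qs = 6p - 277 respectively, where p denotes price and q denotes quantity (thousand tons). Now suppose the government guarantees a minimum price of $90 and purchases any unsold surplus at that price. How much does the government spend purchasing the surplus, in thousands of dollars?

Equilibrium: 683 - 6p = 6p - 277, so 960 = 12p and p* = 80, q* = 203.
The floor of 90 is above the equilibrium price 80, so it binds.
At p = 90: qd = 683 - 6·90 = 143 and qs = 6·90 - 277 = 263.
Surplus = qs - qd = 120.
Government expenditure = surplus × support price = 120 × 90 = 10800.

10800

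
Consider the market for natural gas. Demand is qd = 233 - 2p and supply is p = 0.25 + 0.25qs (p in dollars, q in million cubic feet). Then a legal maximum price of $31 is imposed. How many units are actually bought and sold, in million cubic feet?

Rearranging supply gives qs = 4p - 1. Setting quantity demanded equal to quantity supplied, 233 - 2p = 4p - 1, gives p* = 39 and q* = 155.
The ceiling of 31 is below the equilibrium price 39, so it binds.
At p = 31: qd = 233 - 2·31 = 171 and qs = 4·31 - 1 = 123.
The quantity actually transacted is the short side, supply: 123.

123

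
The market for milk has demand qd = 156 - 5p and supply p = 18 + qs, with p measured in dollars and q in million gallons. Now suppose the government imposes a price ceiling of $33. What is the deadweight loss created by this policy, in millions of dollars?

Rearranging supply gives qs = p - 18. Without the control the market clears where 156 - 5p = p - 18, i.e. p* = 29 and q* = 11.
The ceiling of 33 is above the equilibrium price 29, so it is not binding; the market clears at p* = 29, q* = 11.
Since the control does not bind, no trades are prevented and deadweight loss is zero.

0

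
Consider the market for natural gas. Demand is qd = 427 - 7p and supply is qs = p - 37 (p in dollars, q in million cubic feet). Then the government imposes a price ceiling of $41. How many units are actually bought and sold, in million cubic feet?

4

Setting quantity demanded equal to quantity supplied, 427 - 7p = p - 37, gives p* = 58 and q* = 21.
The ceiling of 41 is below the equilibrium price 58, so it binds.
At p = 41: qd = 427 - 7·41 = 140 and qs = 41 - 37 = 4.
The quantity actually transacted is the short side, supply: 4.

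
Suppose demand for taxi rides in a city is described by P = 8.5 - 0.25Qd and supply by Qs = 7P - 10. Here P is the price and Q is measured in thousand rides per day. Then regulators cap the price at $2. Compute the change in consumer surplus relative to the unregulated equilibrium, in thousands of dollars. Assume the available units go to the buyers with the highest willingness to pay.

Rearranging demand gives Qd = 34 - 4P. In a free market, 34 - 4P = 7P - 10 gives the equilibrium P* = 4, Q* = 18.
Since 2 < 4, the ceiling is binding.
At P = 2: Qd = 34 - 4·2 = 26 and Qs = 7·2 - 10 = 4.
Consumer surplus without the control is ½ · (8.5 - 4) · 18 = 40.5.
With the ceiling, 4 units are sold at 2 (assume they go to the highest-value buyers). The demand price at Q = 4 is 7.5, so CS = ½ · [(8.5 - 2) + (7.5 - 2)] · 4 = 24.
Change in consumer surplus = 24 - 40.5 = -16.5.

-16.5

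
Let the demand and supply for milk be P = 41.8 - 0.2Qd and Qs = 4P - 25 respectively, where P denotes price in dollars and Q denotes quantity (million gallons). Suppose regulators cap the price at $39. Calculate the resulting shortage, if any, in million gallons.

Rearranging demand gives Qd = 209 - 5P. Equilibrium: 209 - 5P = 4P - 25, so 234 = 9P and P* = 26, Q* = 79.
Since 39 is above P* = 26, the ceiling does not bind and the free-market outcome prevails.
Since the control does not bind, there is no shortage.

0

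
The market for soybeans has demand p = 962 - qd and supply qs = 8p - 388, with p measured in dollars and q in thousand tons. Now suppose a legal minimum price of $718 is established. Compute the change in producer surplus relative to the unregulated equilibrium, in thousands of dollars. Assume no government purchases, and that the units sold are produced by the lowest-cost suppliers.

Rearranging demand gives qd = 962 - p. In a free market, 962 - p = 8p - 388 gives the equilibrium p* = 150, q* = 812.
Because the floor (718) lies above the market-clearing price, it is binding.
At p = 718: qd = 962 - 718 = 244 and qs = 8·718 - 388 = 5356.
Producer surplus without the control is ½ · (150 - 48.5) · 812 = 41209.
With the floor, 244 units are sold at 718. The supply price at q = 244 is 79, so PS = ½ · [(718 - 48.5) + (718 - 79)] · 244 = 159637.
Change in producer surplus = 159637 - 41209 = 118428.

118428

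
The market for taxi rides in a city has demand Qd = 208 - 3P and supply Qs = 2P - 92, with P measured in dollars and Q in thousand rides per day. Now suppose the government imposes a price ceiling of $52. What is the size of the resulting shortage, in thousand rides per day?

Equilibrium: 208 - 3P = 2P - 92, so 300 = 5P and P* = 60, Q* = 28.
Since 52 < 60, the ceiling is binding.
At P = 52: Qd = 208 - 3·52 = 52 and Qs = 2·52 - 92 = 12.
Shortage = Qd - Qs = 52 - 12 = 40.

40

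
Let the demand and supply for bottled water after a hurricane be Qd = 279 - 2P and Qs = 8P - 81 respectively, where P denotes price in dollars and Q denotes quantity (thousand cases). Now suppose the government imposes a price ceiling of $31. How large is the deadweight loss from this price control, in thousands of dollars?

Equilibrium: 279 - 2P = 8P - 81, so 360 = 10P and P* = 36, Q* = 207.
Since 31 < 36, the ceiling is binding.
At P = 31: Qd = 279 - 2·31 = 217 and Qs = 8·31 - 81 = 167.
Quantity traded falls to 167. At Q = 167 the demand price is (279 - 167)/2 = 56 and the supply price is (81 + 167)/8 = 31.
Deadweight loss = ½ · (56 - 31) · (207 - 167) = ½ · 25 · 40 = 500.

500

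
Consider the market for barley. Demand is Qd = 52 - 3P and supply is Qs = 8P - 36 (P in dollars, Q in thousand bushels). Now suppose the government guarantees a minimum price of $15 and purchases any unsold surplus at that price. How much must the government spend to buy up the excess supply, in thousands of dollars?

1155

In a free market, 52 - 3P = 8P - 36 gives the equilibrium P* = 8, Q* = 28.
Since 15 > 8, the floor is binding.
At P = 15: Qd = 52 - 3·15 = 7 and Qs = 8·15 - 36 = 84.
Surplus = Qs - Qd = 77.
Government expenditure = surplus × support price = 77 × 15 = 1155.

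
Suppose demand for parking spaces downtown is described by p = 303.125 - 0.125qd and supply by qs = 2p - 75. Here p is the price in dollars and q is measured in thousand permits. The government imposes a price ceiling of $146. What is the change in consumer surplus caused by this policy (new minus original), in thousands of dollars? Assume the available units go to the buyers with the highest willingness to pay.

Rearranging demand gives qd = 2425 - 8p. In a free market, 2425 - 8p = 2p - 75 gives the equilibrium p* = 250, q* = 425.
Since 146 < 250, the ceiling is binding.
At p = 146: qd = 2425 - 8·146 = 1257 and qs = 2·146 - 75 = 217.
Consumer surplus without the control is ½ · (303.125 - 250) · 425 = 11289.0625.
With the ceiling, 217 units are sold at 146 (assume they go to the highest-value buyers). The demand price at q = 217 is 276, so CS = ½ · [(303.125 - 146) + (276 - 146)] · 217 = 31153.0625.
Change in consumer surplus = 31153.0625 - 11289.0625 = 19864.

19864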